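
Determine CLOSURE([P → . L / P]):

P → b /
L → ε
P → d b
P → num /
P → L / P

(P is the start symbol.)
{ [L → .], [P → . L / P] }

To compute CLOSURE, for each item [A → α.Bβ] where B is a non-terminal, add [B → .γ] for all productions B → γ; repeat for the newly added items until nothing changes.

Start with: [P → . L / P]
  [P → . L / P] has the dot before L: add [L → .]
No further items can be added.

CLOSURE = { [L → .], [P → . L / P] }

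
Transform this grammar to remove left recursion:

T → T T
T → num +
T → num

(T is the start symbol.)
T is directly left-recursive. The standard transformation for
  A → A α₁ | ... | A α_m | β₁ | ... | β_n
is
  A  → β₁ A' | ... | β_n A'
  A' → α₁ A' | ... | α_m A' | ε

T → num + becomes T → num + T'
T → num becomes T → num T'
T → T T becomes T' → T T'
Add T' → ε

Resulting grammar:
T → num + T'
T → num T'
T' → T T'
T' → ε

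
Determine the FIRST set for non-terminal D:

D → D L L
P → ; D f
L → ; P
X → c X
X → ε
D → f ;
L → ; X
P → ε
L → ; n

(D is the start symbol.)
{ 'f' }

From D → D L L:
  - D is the symbol being defined: contributes nothing new
    D is not nullable, so stop
From D → f ;:
  - f is a terminal: add 'f' and stop

Collecting: FIRST(D) = { 'f' }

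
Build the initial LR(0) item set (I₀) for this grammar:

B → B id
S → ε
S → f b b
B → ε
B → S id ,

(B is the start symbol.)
{ [B → . B id], [B → . S id ,], [B → .], [B' → . B], [S → . f b b], [S → .] }

First, augment the grammar with B' → B
I₀ = CLOSURE({ [B' → . B] }):
  [B' → . B] has the dot before B: add [B → . B id], [B → .], [B → . S id ,]
  [B → . S id ,] has the dot before S: add [S → .], [S → . f b b]
No further items can be added.

I₀ = { [B → . B id], [B → . S id ,], [B → .], [B' → . B], [S → . f b b], [S → .] }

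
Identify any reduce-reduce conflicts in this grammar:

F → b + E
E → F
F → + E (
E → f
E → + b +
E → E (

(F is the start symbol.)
Augment with F' → F and build the canonical LR(0) collection (I0 = CLOSURE({[F' → . F]}), then GOTO on every symbol after a dot until no new states appear). It has 14 states:
  I0: { [F → . + E (], [F → . b + E], [F' → . F] }  — shift
  I1: { [E → . + b +], [E → . E (], [E → . F], [E → . f], [F → + . E (], [F → . + E (], [F → . b + E] }  — shift
  I2: { [F' → F .] }  — accept
  I3: { [F → b . + E] }  — shift
  I4: { [E → . + b +], [E → . E (], [E → . F], [E → . f], [F → . + E (], [F → . b + E], [F → b + . E] }  — shift
  I5: { [E → + . b +], [E → . + b +], [E → . E (], [E → . F], [E → . f], [F → + . E (], [F → . + E (], [F → . b + E] }  — shift
  I6: { [E → E . (], [F → b + E .] }  — shift, reduce
  I7: { [E → F .] }  — reduce
  I8: { [E → f .] }  — reduce
  I9: { [E → E ( .] }  — reduce
  I10: { [E → E . (], [F → + E . (] }  — shift
  I11: { [E → + b . +], [F → b . + E] }  — shift
  I12: { [E → + b + .], [E → . + b +], [E → . E (], [E → . F], [E → . f], [F → . + E (], [F → . b + E], [F → b + . E] }  — shift, reduce
  I13: { [E → E ( .], [F → + E ( .] }  — 2 reduces

I13 contains complete items [E → E ( .], [F → + E ( .] — reduce-reduce conflict.

Answer: Yes — I13: [E → E ( .] vs [F → + E ( .]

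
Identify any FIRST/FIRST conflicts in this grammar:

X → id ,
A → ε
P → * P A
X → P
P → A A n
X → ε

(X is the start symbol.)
No FIRST/FIRST conflicts.

A FIRST/FIRST conflict occurs when two productions N → α and N → β for the same non-terminal have FIRST(α) ∩ FIRST(β) ≠ ∅ (with ε ∈ FIRST of a nullable right-hand side, so two nullable alternatives also conflict).

FIRST sets of the non-terminals at (or reachable through a nullable prefix from) the front of some alternative:
  FIRST(P) = { '*', 'n' }
  FIRST(A) = { ε }

Productions for X:
  X → id ,: FIRST = { 'id' }
  X → P: FIRST = { '*', 'n' }
  X → ε: FIRST = { ε }
Productions for P:
  P → * P A: FIRST = { '*' }
  P → A A n: FIRST = { 'n' }
A has only one production, so no FIRST/FIRST conflict is possible there.

All alternatives of each non-terminal have pairwise disjoint FIRST sets.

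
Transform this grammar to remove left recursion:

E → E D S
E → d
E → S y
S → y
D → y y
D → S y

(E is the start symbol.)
E → d E'
E → S y E'
E' → D S E'
E' → ε
S → y
D → y y
D → S y

E is directly left-recursive. The standard transformation for
  A → A α₁ | ... | A α_m | β₁ | ... | β_n
is
  A  → β₁ A' | ... | β_n A'
  A' → α₁ A' | ... | α_m A' | ε

E → d becomes E → d E'
E → S y becomes E → S y E'
E → E D S becomes E' → D S E'
Add E' → ε

Productions for other non-terminals are unchanged:
  S → y
  D → y y
  D → S y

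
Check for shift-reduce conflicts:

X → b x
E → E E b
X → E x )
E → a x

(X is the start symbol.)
No shift-reduce conflicts

A shift-reduce conflict occurs when an LR(0) state has both:
  - a complete (reduce) item [A → α .] (dot at the end), and
  - a shift item [B → β . c γ] (dot before a terminal).

Augment with X' → X and build the canonical LR(0) collection (I0 = CLOSURE({[X' → . X]}), then GOTO on every symbol after a dot until no new states appear). It has 11 states:
  I0: { [E → . E E b], [E → . a x], [X → . E x )], [X → . b x], [X' → . X] }  — shift
  I1: { [E → . E E b], [E → . a x], [E → E . E b], [X → E . x )] }  — shift
  I2: { [X' → X .] }  — accept
  I3: { [E → a . x] }  — shift
  I4: { [X → b . x] }  — shift
  I5: { [X → b x .] }  — reduce
  I6: { [E → a x .] }  — reduce
  I7: { [E → . E E b], [E → . a x], [E → E . E b], [E → E E . b] }  — shift
  I8: { [X → E x . )] }  — shift
  I9: { [X → E x ) .] }  — reduce
  I10: { [E → E E b .] }  — reduce

No state contains both a complete item and a shift item.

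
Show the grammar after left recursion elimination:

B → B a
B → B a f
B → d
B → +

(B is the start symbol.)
B is directly left-recursive. The standard transformation for
  A → A α₁ | ... | A α_m | β₁ | ... | β_n
is
  A  → β₁ A' | ... | β_n A'
  A' → α₁ A' | ... | α_m A' | ε

B → d becomes B → d B'
B → + becomes B → + B'
B → B a becomes B' → a B'
B → B a f becomes B' → a f B'
Add B' → ε

Resulting grammar:
B → d B'
B → + B'
B' → a B'
B' → a f B'
B' → ε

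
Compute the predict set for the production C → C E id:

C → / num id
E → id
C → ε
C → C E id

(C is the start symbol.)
PREDICT(C → C E id) = (FIRST(RHS) \ {ε}) ∪ (FOLLOW(C) if ε ∈ FIRST(RHS), i.e. RHS ⇒* ε)
FIRST(C) = { '/', 'id', ε }
FIRST(E) = { 'id' }
FIRST(C E id) = { '/', 'id' }
ε ∉ FIRST(C E id), so FOLLOW(C) is not added.
PREDICT(C → C E id) = { '/', 'id' }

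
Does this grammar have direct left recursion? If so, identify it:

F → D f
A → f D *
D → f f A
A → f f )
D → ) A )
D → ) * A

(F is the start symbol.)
No direct left recursion

F → D f: starts with D
A → f D *: starts with f
D → f f A: starts with f
A → f f ): starts with f
D → ) A ): starts with ')'
D → ) * A: starts with ')'

No direct left recursion found.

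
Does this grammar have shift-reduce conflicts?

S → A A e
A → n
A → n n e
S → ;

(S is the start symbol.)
Augment with S' → S and build the canonical LR(0) collection (I0 = CLOSURE({[S' → . S]}), then GOTO on every symbol after a dot until no new states appear). It has 9 states:
  I0: { [A → . n n e], [A → . n], [S → . ;], [S → . A A e], [S' → . S] }  — shift
  I1: { [S → ; .] }  — reduce
  I2: { [A → . n n e], [A → . n], [S → A . A e] }  — shift
  I3: { [S' → S .] }  — accept
  I4: { [A → n . n e], [A → n .] }  — shift, reduce
  I5: { [A → n n . e] }  — shift
  I6: { [A → n n e .] }  — reduce
  I7: { [S → A A . e] }  — shift
  I8: { [S → A A e .] }  — reduce

I4 contains reduce item [A → n .] and shift item [A → n . n e] — shift-reduce conflict.

Answer: Yes — I4: [A → n .] vs [A → n . n e]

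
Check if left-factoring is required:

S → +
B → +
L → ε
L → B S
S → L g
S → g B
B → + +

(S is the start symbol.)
Yes, B has productions with common prefix '+'

Left-factoring is needed when two productions for the same non-terminal
share a common prefix on the right-hand side.

Productions for S:
  S → +
  S → L g
  S → g B
Productions for B:
  B → +
  B → + +
Productions for L:
  L → ε
  L → B S

Found common prefix '+' in productions for B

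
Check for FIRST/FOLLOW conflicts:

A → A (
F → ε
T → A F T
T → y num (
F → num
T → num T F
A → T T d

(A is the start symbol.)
Yes. F → num with FOLLOW(F) on { 'num' }

A FIRST/FOLLOW conflict occurs when a non-terminal N has a nullable alternative N → β (β ⇒* ε) and another alternative N → α with FIRST(α) ∩ FOLLOW(N) ≠ ∅: on such a lookahead the parser cannot decide between expanding α and letting N vanish via β.

Nullable non-terminals: F.

F: nullable alternative(s) F → ε; FOLLOW(F) = { 'd', 'num', 'y' }
  F → ε: FIRST \ {ε} = { } — this is the only nullable alternative, skip
  F → num: FIRST \ {ε} = { 'num' } — overlaps FOLLOW(F) on { 'num' }: CONFLICT

A, T have no nullable alternative, so no FIRST/FOLLOW check is needed there.

So the grammar has 1 FIRST/FOLLOW conflict (marked CONFLICT above).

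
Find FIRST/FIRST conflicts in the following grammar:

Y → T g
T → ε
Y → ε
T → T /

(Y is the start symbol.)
No FIRST/FIRST conflicts.

FIRST sets of the non-terminals at (or reachable through a nullable prefix from) the front of some alternative:
  FIRST(T) = { '/', ε }

Productions for Y:
  Y → T g: FIRST = { '/', 'g' }
  Y → ε: FIRST = { ε }
Productions for T:
  T → ε: FIRST = { ε }
  T → T /: FIRST = { '/' }

All alternatives of each non-terminal have pairwise disjoint FIRST sets.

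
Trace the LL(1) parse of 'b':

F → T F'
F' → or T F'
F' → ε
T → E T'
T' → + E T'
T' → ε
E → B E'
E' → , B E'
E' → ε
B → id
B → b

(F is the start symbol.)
LL(1) parsing maintains a stack (initially the start symbol over $) and the input. At each step: if the stack top is a terminal, match it against the current input token; if it is a non-terminal N, replace it with the RHS of M[N, lookahead] (the unique production whose predict set contains the lookahead).

Stack is shown with the top on the left.

Stack         Input  Action
---------------------------
F $           b $    output F → T F'
T F' $        b $    output T → E T'
E T' F' $     b $    output E → B E'
B E' T' F' $  b $    output B → b
b E' T' F' $  b $    match 'b'
E' T' F' $    $      output E' → ε
T' F' $       $      output T' → ε
F' $          $      output F' → ε
$             $      accept

The string is accepted.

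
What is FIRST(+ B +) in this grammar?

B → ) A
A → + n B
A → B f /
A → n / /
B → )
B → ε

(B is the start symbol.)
{ '+' }

To compute FIRST(+ B +), process the symbols left to right:
Symbol + is a terminal. Add '+' and stop.
FIRST(+ B +) = { '+' }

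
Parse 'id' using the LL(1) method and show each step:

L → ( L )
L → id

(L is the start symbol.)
Stack is shown with the top on the left.

Stack  Input  Action
--------------------
L $    id $   output L → id
id $   id $   match 'id'
$      $      accept

The string is accepted.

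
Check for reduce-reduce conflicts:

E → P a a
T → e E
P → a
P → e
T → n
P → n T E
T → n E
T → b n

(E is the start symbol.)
No reduce-reduce conflicts

Augment with E' → E and build the canonical LR(0) collection (I0 = CLOSURE({[E' → . E]}), then GOTO on every symbol after a dot until no new states appear). It has 16 states:
  I0: { [E → . P a a], [E' → . E], [P → . a], [P → . e], [P → . n T E] }  — shift
  I1: { [E' → E .] }  — accept
  I2: { [E → P . a a] }  — shift
  I3: { [P → a .] }  — reduce
  I4: { [P → e .] }  — reduce
  I5: { [P → n . T E], [T → . b n], [T → . e E], [T → . n E], [T → . n] }  — shift
  I6: { [E → . P a a], [P → . a], [P → . e], [P → . n T E], [P → n T . E] }  — shift
  I7: { [T → b . n] }  — shift
  I8: { [E → . P a a], [P → . a], [P → . e], [P → . n T E], [T → e . E] }  — shift
  I9: { [E → . P a a], [P → . a], [P → . e], [P → . n T E], [T → n . E], [T → n .] }  — shift, reduce
  I10: { [T → n E .] }  — reduce
  I11: { [T → e E .] }  — reduce
  I12: { [T → b n .] }  — reduce
  I13: { [P → n T E .] }  — reduce
  I14: { [E → P a . a] }  — shift
  I15: { [E → P a a .] }  — reduce

No state contains more than one complete item.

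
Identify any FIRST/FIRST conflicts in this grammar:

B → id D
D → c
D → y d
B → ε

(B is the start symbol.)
A FIRST/FIRST conflict occurs when two productions N → α and N → β for the same non-terminal have FIRST(α) ∩ FIRST(β) ≠ ∅ (with ε ∈ FIRST of a nullable right-hand side, so two nullable alternatives also conflict).

Productions for B:
  B → id D: FIRST = { 'id' }
  B → ε: FIRST = { ε }
Productions for D:
  D → c: FIRST = { 'c' }
  D → y d: FIRST = { 'y' }

All alternatives of each non-terminal have pairwise disjoint FIRST sets.

Answer: No FIRST/FIRST conflicts.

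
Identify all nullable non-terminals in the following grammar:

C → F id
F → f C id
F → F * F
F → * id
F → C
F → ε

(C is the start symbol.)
ε-productions: F → ε
So F is immediately nullable.
No further non-terminal can be added: every production for the remaining non-terminals contains a terminal or a non-nullable non-terminal.
Nullable = { 'F' }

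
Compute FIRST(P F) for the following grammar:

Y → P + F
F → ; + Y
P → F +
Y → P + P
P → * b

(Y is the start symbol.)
FIRST sets of the non-terminals involved (from the grammar, by fixed-point iteration):
  FIRST(P) = { '*', ';' }

To compute FIRST(P F), process the symbols left to right:
Symbol P is a non-terminal. Add FIRST(P) \ {ε} = { '*', ';' }
P is not nullable (ε ∉ FIRST(P)), so stop here.
FIRST(P F) = { '*', ';' }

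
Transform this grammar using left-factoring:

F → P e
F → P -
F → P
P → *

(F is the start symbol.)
Left-factoring transforms A → αβ₁ | αβ₂ into A → αA' and A' → β₁ | β₂
(α is the longest common prefix among the alternatives). Repeat until
no nonterminal has two alternatives with a common prefix.

Round 1: F has alternatives sharing prefix 'P'. Introduce F': F → P F'
  Add: F' → e
  Add: F' → -
  Add: F' → ε

No remaining common prefixes — done.

Resulting grammar:
F → P F'
F' → e
F' → -
F' → ε
P → *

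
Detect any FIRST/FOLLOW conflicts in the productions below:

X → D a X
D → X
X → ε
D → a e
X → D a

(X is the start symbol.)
Yes. X → D a X with FOLLOW(X) on { 'a' }; X → D a with FOLLOW(X) on { 'a' }; D → a e with FOLLOW(D) on { 'a' }

Nullable non-terminals: D, X.
FIRST sets used below: FIRST(X) = { 'a', ε }, FIRST(D) = { 'a', ε }

D: nullable alternative(s) D → X; FOLLOW(D) = { 'a' }
  D → X: FIRST \ {ε} = { 'a' } — this is the only nullable alternative, skip
  D → a e: FIRST \ {ε} = { 'a' } — overlaps FOLLOW(D) on { 'a' }: CONFLICT

X: nullable alternative(s) X → ε; FOLLOW(X) = { $, 'a' }
  X → D a X: FIRST \ {ε} = { 'a' } — overlaps FOLLOW(X) on { 'a' }: CONFLICT
  X → ε: FIRST \ {ε} = { } — this is the only nullable alternative, skip
  X → D a: FIRST \ {ε} = { 'a' } — overlaps FOLLOW(X) on { 'a' }: CONFLICT

So the grammar has 3 FIRST/FOLLOW conflicts (marked CONFLICT above).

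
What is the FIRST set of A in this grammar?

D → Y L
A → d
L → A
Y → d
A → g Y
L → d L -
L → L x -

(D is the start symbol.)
{ 'd', 'g' }

From A → d:
  - d is a terminal: add 'd' and stop
From A → g Y:
  - g is a terminal: add 'g' and stop

Collecting: FIRST(A) = { 'd', 'g' }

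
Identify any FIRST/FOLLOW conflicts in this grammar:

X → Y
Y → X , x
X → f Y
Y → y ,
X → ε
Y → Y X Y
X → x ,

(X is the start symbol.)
Yes. X → Y with FOLLOW(X) on { ',', 'f', 'x', 'y' }; X → f Y with FOLLOW(X) on { 'f' }; X → x ',' with FOLLOW(X) on { 'x' }

Nullable non-terminals: X.
FIRST sets used below: FIRST(Y) = { ',', 'f', 'x', 'y' }

X: nullable alternative(s) X → ε; FOLLOW(X) = { $, ',', 'f', 'x', 'y' }
  X → Y: FIRST \ {ε} = { ',', 'f', 'x', 'y' } — overlaps FOLLOW(X) on { ',', 'f', 'x', 'y' }: CONFLICT
  X → f Y: FIRST \ {ε} = { 'f' } — overlaps FOLLOW(X) on { 'f' }: CONFLICT
  X → ε: FIRST \ {ε} = { } — this is the only nullable alternative, skip
  X → x ,: FIRST \ {ε} = { 'x' } — overlaps FOLLOW(X) on { 'x' }: CONFLICT

Y has no nullable alternative, so no FIRST/FOLLOW check is needed there.

So the grammar has 3 FIRST/FOLLOW conflicts (marked CONFLICT above).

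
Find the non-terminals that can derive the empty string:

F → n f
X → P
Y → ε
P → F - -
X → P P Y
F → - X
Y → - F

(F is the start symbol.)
{ 'Y' }

ε-productions: Y → ε
So Y is immediately nullable.
No further non-terminal can be added: every production for the remaining non-terminals contains a terminal or a non-nullable non-terminal.
Nullable = { 'Y' }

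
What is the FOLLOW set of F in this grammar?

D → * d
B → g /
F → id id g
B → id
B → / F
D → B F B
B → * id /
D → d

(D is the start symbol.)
In B → / F: F is at the end, add FOLLOW(B)
In D → B F B: F is followed by B, add FIRST(B) \ {ε} = { '*', '/', 'g', 'id' }

The FOLLOW sets referred to above (computed the same way, to a fixed point):
  FOLLOW(B) = { $, 'id' }

Taking the union: FOLLOW(F) = { $, '*', '/', 'g', 'id' }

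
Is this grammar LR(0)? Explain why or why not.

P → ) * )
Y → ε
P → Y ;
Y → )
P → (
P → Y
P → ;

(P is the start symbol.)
No. Shift-reduce conflict between [Y → .] and [P → . (]

Augment with P' → P and build the canonical LR(0) collection (I0 = CLOSURE({[P' → . P]}), then GOTO on every symbol after a dot until no new states appear). It has 9 states:
  I0: { [P → . (], [P → . ) * )], [P → . ;], [P → . Y ;], [P → . Y], [P' → . P], [Y → . )], [Y → .] }  — shift, reduce
  I1: { [P → ( .] }  — reduce
  I2: { [P → ) . * )], [Y → ) .] }  — shift, reduce
  I3: { [P → ; .] }  — reduce
  I4: { [P' → P .] }  — accept
  I5: { [P → Y . ;], [P → Y .] }  — shift, reduce
  I6: { [P → Y ; .] }  — reduce
  I7: { [P → ) * . )] }  — shift
  I8: { [P → ) * ) .] }  — reduce

Conflict in state I0:
  Shift-reduce conflict between [Y → .] and [P → . (]
So the grammar is NOT LR(0).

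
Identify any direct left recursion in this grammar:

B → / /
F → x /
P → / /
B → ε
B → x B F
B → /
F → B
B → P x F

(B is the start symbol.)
No direct left recursion

B → / /: starts with '/'
F → x /: starts with x
P → / /: starts with '/'
B → ε: starts with ε
B → x B F: starts with x
B → /: starts with '/'
F → B: starts with B
B → P x F: starts with P

No direct left recursion found.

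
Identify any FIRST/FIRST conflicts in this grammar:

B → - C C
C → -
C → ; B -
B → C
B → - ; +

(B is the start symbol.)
FIRST sets of the non-terminals at (or reachable through a nullable prefix from) the front of some alternative:
  FIRST(C) = { '-', ';' }

Productions for B:
  B → - C C: FIRST = { '-' }
  B → C: FIRST = { '-', ';' }
  B → - ; +: FIRST = { '-' }
Productions for C:
  C → -: FIRST = { '-' }
  C → ; B -: FIRST = { ';' }

Conflict for B: B → - C C and B → C
  Overlap: { '-' }
Conflict for B: B → - C C and B → - ; +
  Overlap: { '-' }
Conflict for B: B → C and B → - ; +
  Overlap: { '-' }

Answer: Yes. B → '-' C C / B → C on { '-' }; B → '-' C C / B → '-' ';' '+' on { '-' }; B → C / B → '-' ';' '+' on { '-' }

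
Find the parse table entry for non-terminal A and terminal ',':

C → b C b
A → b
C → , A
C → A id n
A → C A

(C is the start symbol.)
A → C A

To find M[A, ','], we find productions for A where ',' is in the predict set (PREDICT(N → α) = (FIRST(α) \ {ε}) ∪ (FOLLOW(N) if α ⇒* ε)).

Relevant sets:
  FIRST(C) = { ',', 'b' }

A → b: PREDICT = { 'b' }
A → C A: PREDICT = { ',', 'b' }
  ',' is in predict set, so this production goes in M[A, ',']

M[A, ','] = A → C A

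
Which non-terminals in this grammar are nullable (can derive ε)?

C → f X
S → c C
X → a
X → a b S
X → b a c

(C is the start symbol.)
A non-terminal is nullable if it can derive ε (the empty string): either it has an ε-production, or it has a production whose right-hand side consists entirely of nullable non-terminals.

There are no ε-productions, so no non-terminal can derive ε.
No non-terminals are nullable.

Answer: None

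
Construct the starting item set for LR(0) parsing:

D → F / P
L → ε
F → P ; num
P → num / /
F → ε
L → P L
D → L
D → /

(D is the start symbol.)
First, augment the grammar with D' → D
I₀ = CLOSURE({ [D' → . D] }):
  [D' → . D] has the dot before D: add [D → . F / P], [D → . L], [D → . /]
  [D → . F / P] has the dot before F: add [F → . P ; num], [F → .]
  [D → . L] has the dot before L: add [L → .], [L → . P L]
  [F → . P ; num] has the dot before P: add [P → . num / /]
No further items can be added.

I₀ = { [D → . /], [D → . F / P], [D → . L], [D' → . D], [F → . P ; num], [F → .], [L → . P L], [L → .], [P → . num / /] }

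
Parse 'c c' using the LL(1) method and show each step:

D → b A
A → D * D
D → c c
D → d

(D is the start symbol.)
LL(1) parsing maintains a stack (initially the start symbol over $) and the input. At each step: if the stack top is a terminal, match it against the current input token; if it is a non-terminal N, replace it with the RHS of M[N, lookahead] (the unique production whose predict set contains the lookahead).

Stack is shown with the top on the left.

Stack  Input  Action
--------------------
D $    c c $  output D → c c
c c $  c c $  match 'c'
c $    c $    match 'c'
$      $      accept

The string is accepted.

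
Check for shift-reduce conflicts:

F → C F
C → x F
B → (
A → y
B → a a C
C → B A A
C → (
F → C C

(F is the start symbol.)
Yes — I10: [F → C C .] vs [B → . (]

A shift-reduce conflict occurs when an LR(0) state has both:
  - a complete (reduce) item [A → α .] (dot at the end), and
  - a shift item [B → β . c γ] (dot before a terminal).

Augment with F' → F and build the canonical LR(0) collection (I0 = CLOSURE({[F' → . F]}), then GOTO on every symbol after a dot until no new states appear). It has 15 states:
  I0: { [B → . (], [B → . a a C], [C → . (], [C → . B A A], [C → . x F], [F → . C C], [F → . C F], [F' → . F] }  — shift
  I1: { [B → ( .], [C → ( .] }  — 2 reduces
  I2: { [A → . y], [C → B . A A] }  — shift
  I3: { [B → . (], [B → . a a C], [C → . (], [C → . B A A], [C → . x F], [F → . C C], [F → . C F], [F → C . C], [F → C . F] }  — shift
  I4: { [F' → F .] }  — accept
  I5: { [B → a . a C] }  — shift
  I6: { [B → . (], [B → . a a C], [C → . (], [C → . B A A], [C → . x F], [C → x . F], [F → . C C], [F → . C F] }  — shift
  I7: { [C → x F .] }  — reduce
  I8: { [B → . (], [B → . a a C], [B → a a . C], [C → . (], [C → . B A A], [C → . x F] }  — shift
  I9: { [B → a a C .] }  — reduce
  I10: { [B → . (], [B → . a a C], [C → . (], [C → . B A A], [C → . x F], [F → . C C], [F → . C F], [F → C . C], [F → C . F], [F → C C .] }  — shift, reduce
  I11: { [F → C F .] }  — reduce
  I12: { [A → . y], [C → B A . A] }  — shift
  I13: { [A → y .] }  — reduce
  I14: { [C → B A A .] }  — reduce

I10 contains reduce item [F → C C .] and shift items [B → . (], [B → . a a C], [C → . (], [C → . x F] — shift-reduce conflict.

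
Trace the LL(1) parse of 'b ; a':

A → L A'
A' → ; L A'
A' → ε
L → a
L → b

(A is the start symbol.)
Stack is shown with the top on the left.

Stack     Input    Action
-------------------------
A $       b ; a $  output A → L A'
L A' $    b ; a $  output L → b
b A' $    b ; a $  match 'b'
A' $      ; a $    output A' → ; L A'
; L A' $  ; a $    match ';'
L A' $    a $      output L → a
a A' $    a $      match 'a'
A' $      $        output A' → ε
$         $        accept

The string is accepted.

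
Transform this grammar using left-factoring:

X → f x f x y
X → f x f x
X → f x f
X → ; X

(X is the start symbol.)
X → f x f X'
X' → x X''
X'' → y
X'' → ε
X' → ε
X → ; X

Left-factoring transforms A → αβ₁ | αβ₂ into A → αA' and A' → β₁ | β₂
(α is the longest common prefix among the alternatives). Repeat until
no nonterminal has two alternatives with a common prefix.

Round 1: X has alternatives sharing prefix 'f x f'. Introduce X': X → f x f X'
  Add: X' → x y
  Add: X' → x
  Add: X' → ε

Round 2: X' has alternatives sharing prefix 'x'. Introduce X'': X' → x X''
  Add: X'' → y
  Add: X'' → ε

No remaining common prefixes — done.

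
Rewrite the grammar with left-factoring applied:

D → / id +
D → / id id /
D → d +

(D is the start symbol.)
Left-factoring transforms A → αβ₁ | αβ₂ into A → αA' and A' → β₁ | β₂
(α is the longest common prefix among the alternatives). Repeat until
no nonterminal has two alternatives with a common prefix.

Round 1: D has alternatives sharing prefix '/ id'. Introduce D': D → / id D'
  Add: D' → +
  Add: D' → id /

No remaining common prefixes — done.

Resulting grammar:
D → / id D'
D' → +
D' → id /
D → d +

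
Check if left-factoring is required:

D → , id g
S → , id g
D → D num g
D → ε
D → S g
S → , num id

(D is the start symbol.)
Left-factoring is needed when two productions for the same non-terminal
share a common prefix on the right-hand side.

Productions for D:
  D → , id g
  D → D num g
  D → ε
  D → S g
Productions for S:
  S → , id g
  S → , num id

Found common prefix ',' in productions for S

Answer: Yes, S has productions with common prefix ','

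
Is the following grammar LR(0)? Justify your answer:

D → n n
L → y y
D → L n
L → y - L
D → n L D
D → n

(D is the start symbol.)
A grammar is LR(0) if no state in the canonical LR(0) collection has:
  - both a shift item (dot before a terminal) and a complete item (shift-reduce conflict), or
  - two or more complete items (reduce-reduce conflict; the accept item [D' → D .] counts as a complete item here).

Augment with D' → D and build the canonical LR(0) collection (I0 = CLOSURE({[D' → . D]}), then GOTO on every symbol after a dot until no new states appear). It has 12 states:
  I0: { [D → . L n], [D → . n L D], [D → . n n], [D → . n], [D' → . D], [L → . y - L], [L → . y y] }  — shift
  I1: { [D' → D .] }  — accept
  I2: { [D → L . n] }  — shift
  I3: { [D → n . L D], [D → n . n], [D → n .], [L → . y - L], [L → . y y] }  — shift, reduce
  I4: { [L → y . - L], [L → y . y] }  — shift
  I5: { [L → . y - L], [L → . y y], [L → y - . L] }  — shift
  I6: { [L → y y .] }  — reduce
  I7: { [L → y - L .] }  — reduce
  I8: { [D → . L n], [D → . n L D], [D → . n n], [D → . n], [D → n L . D], [L → . y - L], [L → . y y] }  — shift
  I9: { [D → n n .] }  — reduce
  I10: { [D → n L D .] }  — reduce
  I11: { [D → L n .] }  — reduce

Conflict in state I3:
  Shift-reduce conflict between [D → n .] and [D → n . n]
So the grammar is NOT LR(0).

Answer: No. Shift-reduce conflict between [D → n .] and [D → n . n]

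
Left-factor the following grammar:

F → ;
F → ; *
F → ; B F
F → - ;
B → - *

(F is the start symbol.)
F → ; F'
F' → ε
F' → *
F' → B F
F → - ;
B → - *

Left-factoring transforms A → αβ₁ | αβ₂ into A → αA' and A' → β₁ | β₂
(α is the longest common prefix among the alternatives). Repeat until
no nonterminal has two alternatives with a common prefix.

Round 1: F has alternatives sharing prefix ';'. Introduce F': F → ; F'
  Add: F' → ε
  Add: F' → *
  Add: F' → B F

No remaining common prefixes — done.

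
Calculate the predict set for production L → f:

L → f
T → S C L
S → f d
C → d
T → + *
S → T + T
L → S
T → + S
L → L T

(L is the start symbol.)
PREDICT(L → f) = (FIRST(RHS) \ {ε}) ∪ (FOLLOW(L) if ε ∈ FIRST(RHS), i.e. RHS ⇒* ε)
FIRST(f) = { 'f' }
ε ∉ FIRST(f), so FOLLOW(L) is not added.
PREDICT(L → f) = { 'f' }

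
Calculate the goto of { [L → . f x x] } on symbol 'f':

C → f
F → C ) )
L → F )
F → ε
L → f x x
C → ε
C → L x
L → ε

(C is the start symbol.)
GOTO(I, 'f') = CLOSURE({ [A → αX.β] : [A → α.Xβ] ∈ I, X = 'f' })

Items with dot before 'f', with the dot advanced:
  [L → . f x x] → [L → f . x x]
Closure adds nothing (no advanced item has the dot before a non-terminal).

GOTO = { [L → f . x x] }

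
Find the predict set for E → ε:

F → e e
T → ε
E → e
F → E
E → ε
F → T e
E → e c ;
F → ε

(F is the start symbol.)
{ $ }

PREDICT(E → ε) = (FIRST(RHS) \ {ε}) ∪ (FOLLOW(E) if ε ∈ FIRST(RHS), i.e. RHS ⇒* ε)
The right-hand side is ε (FIRST(ε) = { ε }), so the predict set is FOLLOW(E) = { $ }
PREDICT(E → ε) = { $ }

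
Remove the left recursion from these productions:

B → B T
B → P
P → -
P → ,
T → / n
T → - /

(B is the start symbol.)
B is directly left-recursive. The standard transformation for
  A → A α₁ | ... | A α_m | β₁ | ... | β_n
is
  A  → β₁ A' | ... | β_n A'
  A' → α₁ A' | ... | α_m A' | ε

B → P becomes B → P B'
B → B T becomes B' → T B'
Add B' → ε

Productions for other non-terminals are unchanged:
  P → -
  P → ,
  T → / n
  T → - /

Resulting grammar:
B → P B'
B' → T B'
B' → ε
P → -
P → ,
T → / n
T → - /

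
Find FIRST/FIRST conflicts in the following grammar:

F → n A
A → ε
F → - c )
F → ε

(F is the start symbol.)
No FIRST/FIRST conflicts.

A FIRST/FIRST conflict occurs when two productions N → α and N → β for the same non-terminal have FIRST(α) ∩ FIRST(β) ≠ ∅ (with ε ∈ FIRST of a nullable right-hand side, so two nullable alternatives also conflict).

Productions for F:
  F → n A: FIRST = { 'n' }
  F → - c ): FIRST = { '-' }
  F → ε: FIRST = { ε }
A has only one production, so no FIRST/FIRST conflict is possible there.

All alternatives of each non-terminal have pairwise disjoint FIRST sets.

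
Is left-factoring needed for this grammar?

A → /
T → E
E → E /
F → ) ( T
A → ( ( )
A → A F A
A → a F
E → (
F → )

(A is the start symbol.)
Yes, F has productions with common prefix ')'

Left-factoring is needed when two productions for the same non-terminal
share a common prefix on the right-hand side.

Productions for A:
  A → /
  A → ( ( )
  A → A F A
  A → a F
Productions for E:
  E → E /
  E → (
Productions for F:
  F → ) ( T
  F → )

Found common prefix ')' in productions for F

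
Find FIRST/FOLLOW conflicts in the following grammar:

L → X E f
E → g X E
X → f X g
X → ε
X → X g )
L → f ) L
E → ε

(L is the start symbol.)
Yes. X → f X g with FOLLOW(X) on { 'f' }; X → X g ')' with FOLLOW(X) on { 'f', 'g' }

Nullable non-terminals: E, X.
FIRST sets used below: FIRST(X) = { 'f', 'g', ε }

E: nullable alternative(s) E → ε; FOLLOW(E) = { 'f' }
  E → g X E: FIRST \ {ε} = { 'g' } — disjoint from FOLLOW(E)
  E → ε: FIRST \ {ε} = { } — this is the only nullable alternative, skip

X: nullable alternative(s) X → ε; FOLLOW(X) = { 'f', 'g' }
  X → f X g: FIRST \ {ε} = { 'f' } — overlaps FOLLOW(X) on { 'f' }: CONFLICT
  X → ε: FIRST \ {ε} = { } — this is the only nullable alternative, skip
  X → X g ): FIRST \ {ε} = { 'f', 'g' } — overlaps FOLLOW(X) on { 'f', 'g' }: CONFLICT

L has no nullable alternative, so no FIRST/FOLLOW check is needed there.

So the grammar has 2 FIRST/FOLLOW conflicts (marked CONFLICT above).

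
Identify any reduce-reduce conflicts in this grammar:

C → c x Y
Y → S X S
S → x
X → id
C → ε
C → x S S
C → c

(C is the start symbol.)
Augment with C' → C and build the canonical LR(0) collection (I0 = CLOSURE({[C' → . C]}), then GOTO on every symbol after a dot until no new states appear). It has 13 states:
  I0: { [C → . c x Y], [C → . c], [C → . x S S], [C → .], [C' → . C] }  — shift, reduce
  I1: { [C' → C .] }  — accept
  I2: { [C → c . x Y], [C → c .] }  — shift, reduce
  I3: { [C → x . S S], [S → . x] }  — shift
  I4: { [C → x S . S], [S → . x] }  — shift
  I5: { [S → x .] }  — reduce
  I6: { [C → x S S .] }  — reduce
  I7: { [C → c x . Y], [S → . x], [Y → . S X S] }  — shift
  I8: { [X → . id], [Y → S . X S] }  — shift
  I9: { [C → c x Y .] }  — reduce
  I10: { [S → . x], [Y → S X . S] }  — shift
  I11: { [X → id .] }  — reduce
  I12: { [Y → S X S .] }  — reduce

No state contains more than one complete item.

Answer: No reduce-reduce conflicts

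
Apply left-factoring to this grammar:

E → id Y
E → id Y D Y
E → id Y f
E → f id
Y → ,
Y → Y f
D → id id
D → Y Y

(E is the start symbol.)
E → id Y E'
E' → ε
E' → D Y
E' → f
E → f id
Y → ,
Y → Y f
D → id id
D → Y Y

Left-factoring transforms A → αβ₁ | αβ₂ into A → αA' and A' → β₁ | β₂
(α is the longest common prefix among the alternatives). Repeat until
no nonterminal has two alternatives with a common prefix.

Round 1: E has alternatives sharing prefix 'id Y'. Introduce E': E → id Y E'
  Add: E' → ε
  Add: E' → D Y
  Add: E' → f

No remaining common prefixes — done.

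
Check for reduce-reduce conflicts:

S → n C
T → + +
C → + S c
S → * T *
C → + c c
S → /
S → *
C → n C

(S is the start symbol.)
No reduce-reduce conflicts

Augment with S' → S and build the canonical LR(0) collection (I0 = CLOSURE({[S' → . S]}), then GOTO on every symbol after a dot until no new states appear). It has 17 states:
  I0: { [S → . * T *], [S → . *], [S → . /], [S → . n C], [S' → . S] }  — shift
  I1: { [S → * . T *], [S → * .], [T → . + +] }  — shift, reduce
  I2: { [S → / .] }  — reduce
  I3: { [S' → S .] }  — accept
  I4: { [C → . + S c], [C → . + c c], [C → . n C], [S → n . C] }  — shift
  I5: { [C → + . S c], [C → + . c c], [S → . * T *], [S → . *], [S → . /], [S → . n C] }  — shift
  I6: { [S → n C .] }  — reduce
  I7: { [C → . + S c], [C → . + c c], [C → . n C], [C → n . C] }  — shift
  I8: { [C → n C .] }  — reduce
  I9: { [C → + S . c] }  — shift
  I10: { [C → + c . c] }  — shift
  I11: { [C → + c c .] }  — reduce
  I12: { [C → + S c .] }  — reduce
  I13: { [T → + . +] }  — shift
  I14: { [S → * T . *] }  — shift
  I15: { [S → * T * .] }  — reduce
  I16: { [T → + + .] }  — reduce

No state contains more than one complete item.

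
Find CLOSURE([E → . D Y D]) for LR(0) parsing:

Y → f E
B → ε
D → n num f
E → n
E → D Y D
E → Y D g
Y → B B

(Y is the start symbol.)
To compute CLOSURE, for each item [A → α.Bβ] where B is a non-terminal, add [B → .γ] for all productions B → γ; repeat for the newly added items until nothing changes.

Start with: [E → . D Y D]
  [E → . D Y D] has the dot before D: add [D → . n num f]
No further items can be added.

CLOSURE = { [D → . n num f], [E → . D Y D] }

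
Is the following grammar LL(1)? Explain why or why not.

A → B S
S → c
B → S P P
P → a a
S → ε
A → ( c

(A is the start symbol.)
Relevant sets:
  FIRST(B) = { 'a', 'c' }
  FOLLOW(S) = { $, 'a' }

For A:
  PREDICT(A → B S) = { 'a', 'c' }
  PREDICT(A → '(' c) = { '(' }
For S:
  PREDICT(S → c) = { 'c' }
  PREDICT(S → ε) = { $, 'a' }
B, P have a single production, so nothing to check there.

All predict sets are disjoint. The grammar IS LL(1).

Answer: Yes, the grammar is LL(1).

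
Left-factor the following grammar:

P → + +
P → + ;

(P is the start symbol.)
Left-factoring transforms A → αβ₁ | αβ₂ into A → αA' and A' → β₁ | β₂
(α is the longest common prefix among the alternatives). Repeat until
no nonterminal has two alternatives with a common prefix.

Round 1: P has alternatives sharing prefix '+'. Introduce P': P → + P'
  Add: P' → +
  Add: P' → ;

No remaining common prefixes — done.

Resulting grammar:
P → + P'
P' → +
P' → ;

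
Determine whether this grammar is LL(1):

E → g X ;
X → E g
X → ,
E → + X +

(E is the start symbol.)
A grammar is LL(1) if for each non-terminal N with multiple productions, the predict sets of those productions are pairwise disjoint, where PREDICT(N → α) = (FIRST(α) \ {ε}) ∪ (FOLLOW(N) if α ⇒* ε).

Relevant sets:
  FIRST(E) = { '+', 'g' }

For E:
  PREDICT(E → g X ';') = { 'g' }
  PREDICT(E → '+' X '+') = { '+' }
For X:
  PREDICT(X → E g) = { '+', 'g' }
  PREDICT(X → ',') = { ',' }

All predict sets are disjoint. The grammar IS LL(1).

Answer: Yes, the grammar is LL(1).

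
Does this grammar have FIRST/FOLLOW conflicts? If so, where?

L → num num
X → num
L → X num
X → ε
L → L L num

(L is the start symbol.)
Nullable non-terminals: X.

X: nullable alternative(s) X → ε; FOLLOW(X) = { 'num' }
  X → num: FIRST \ {ε} = { 'num' } — overlaps FOLLOW(X) on { 'num' }: CONFLICT
  X → ε: FIRST \ {ε} = { } — this is the only nullable alternative, skip

L has no nullable alternative, so no FIRST/FOLLOW check is needed there.

So the grammar has 1 FIRST/FOLLOW conflict (marked CONFLICT above).

Answer: Yes. X → num with FOLLOW(X) on { 'num' }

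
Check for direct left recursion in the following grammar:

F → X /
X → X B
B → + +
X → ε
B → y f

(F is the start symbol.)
Yes, X is left-recursive

F → X /: starts with X
X → X B: LEFT RECURSIVE (starts with X)
B → + +: starts with '+'
X → ε: starts with ε
B → y f: starts with y

The grammar has direct left recursion on: X.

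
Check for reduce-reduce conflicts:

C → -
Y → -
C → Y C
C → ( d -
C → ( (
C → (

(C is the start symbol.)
Yes — I2: [C → - .] vs [Y → - .]

Augment with C' → C and build the canonical LR(0) collection (I0 = CLOSURE({[C' → . C]}), then GOTO on every symbol after a dot until no new states appear). It has 9 states:
  I0: { [C → . ( (], [C → . ( d -], [C → . (], [C → . -], [C → . Y C], [C' → . C], [Y → . -] }  — shift
  I1: { [C → ( . (], [C → ( . d -], [C → ( .] }  — shift, reduce
  I2: { [C → - .], [Y → - .] }  — 2 reduces
  I3: { [C' → C .] }  — accept
  I4: { [C → . ( (], [C → . ( d -], [C → . (], [C → . -], [C → . Y C], [C → Y . C], [Y → . -] }  — shift
  I5: { [C → Y C .] }  — reduce
  I6: { [C → ( ( .] }  — reduce
  I7: { [C → ( d . -] }  — shift
  I8: { [C → ( d - .] }  — reduce

I2 contains complete items [C → - .], [Y → - .] — reduce-reduce conflict.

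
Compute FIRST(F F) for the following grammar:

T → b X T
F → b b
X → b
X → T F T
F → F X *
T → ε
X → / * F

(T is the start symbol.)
{ 'b' }

FIRST sets of the non-terminals involved (from the grammar, by fixed-point iteration):
  FIRST(F) = { 'b' }

To compute FIRST(F F), process the symbols left to right:
Symbol F is a non-terminal. Add FIRST(F) \ {ε} = { 'b' }
F is not nullable (ε ∉ FIRST(F)), so stop here.
FIRST(F F) = { 'b' }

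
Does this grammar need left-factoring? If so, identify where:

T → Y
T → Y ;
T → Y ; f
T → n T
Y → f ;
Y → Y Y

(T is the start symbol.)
Left-factoring is needed when two productions for the same non-terminal
share a common prefix on the right-hand side.

Productions for T:
  T → Y
  T → Y ;
  T → Y ; f
  T → n T
Productions for Y:
  Y → f ;
  Y → Y Y

Found common prefix 'Y' in productions for T

Answer: Yes, T has productions with common prefix 'Y'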